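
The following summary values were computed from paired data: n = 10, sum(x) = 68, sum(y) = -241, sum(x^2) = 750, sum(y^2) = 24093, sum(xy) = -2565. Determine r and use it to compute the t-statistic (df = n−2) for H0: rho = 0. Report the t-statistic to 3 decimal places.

-1.249

Numerator: nΣxy − (Σx)(Σy) = 10·(-2565) − (68)(-241) = -9262
Denominator: √[(nΣx²−(Σx)²)(nΣy²−(Σy)²)]
  nΣx²−(Σx)² = 10·750 − 4624 = 2876;  nΣy²−(Σy)² = 10·24093 − 58081 = 182849
  √(2876·182849) = √525873724 = 22931.9368
r = -9262 / 22931.9368 = -0.4039
t = r·√(n−2)/√(1−r²) = -0.4039·√8 / √(1−0.163135) = -1.142402 / 0.914803 = -1.249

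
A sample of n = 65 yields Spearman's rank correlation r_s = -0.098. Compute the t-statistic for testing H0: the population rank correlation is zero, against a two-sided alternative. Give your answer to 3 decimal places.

1 − r_s² = 1 − 0.009604 = 0.990396;  √(1−r_s²) = 0.995186
√(n−2) = √63 = 7.937254
t = r_s·√(n−2)/√(1−r_s²) = -0.098 · 7.937254 / 0.995186 = -0.782

-0.782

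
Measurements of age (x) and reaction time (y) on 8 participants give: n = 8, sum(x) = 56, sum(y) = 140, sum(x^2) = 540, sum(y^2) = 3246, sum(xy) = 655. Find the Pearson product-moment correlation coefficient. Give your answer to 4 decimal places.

S_xy = nΣxy − ΣxΣy = 8·655 − 56·140 = 5240 − 7840 = -2600
S_xx = nΣx² − (Σx)² = 8·540 − 56² = 4320 − 3136 = 1184
S_yy = nΣy² − (Σy)² = 8·3246 − 140² = 25968 − 19600 = 6368
r = S_xy / √(S_xx·S_yy) = -2600 / √(1184·6368) = -2600 / √7539712 = -2600 / 2745.8536 = -0.9469

-0.9469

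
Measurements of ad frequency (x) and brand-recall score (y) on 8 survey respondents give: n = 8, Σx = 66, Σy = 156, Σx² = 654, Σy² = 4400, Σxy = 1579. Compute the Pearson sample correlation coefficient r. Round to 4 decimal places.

0.7572

S_xy = nΣxy − ΣxΣy = 8·1579 − 66·156 = 12632 − 10296 = 2336
S_xx = nΣx² − (Σx)² = 8·654 − 66² = 5232 − 4356 = 876
S_yy = nΣy² − (Σy)² = 8·4400 − 156² = 35200 − 24336 = 10864
r = S_xy / √(S_xx·S_yy) = 2336 / √(876·10864) = 2336 / √9516864 = 2336 / 3084.9415 = 0.7572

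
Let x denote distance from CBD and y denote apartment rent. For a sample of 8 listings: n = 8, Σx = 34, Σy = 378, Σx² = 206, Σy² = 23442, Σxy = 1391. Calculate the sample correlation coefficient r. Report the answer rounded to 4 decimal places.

-0.3678

Numerator: nΣxy − (Σx)(Σy) = 8·1391 − (34)(378) = -1724
Denominator: √[(nΣx²−(Σx)²)(nΣy²−(Σy)²)]
  nΣx²−(Σx)² = 8·206 − 1156 = 492;  nΣy²−(Σy)² = 8·23442 − 142884 = 44652
  √(492·44652) = √21968784 = 4687.0869
r = -1724 / 4687.0869 = -0.3678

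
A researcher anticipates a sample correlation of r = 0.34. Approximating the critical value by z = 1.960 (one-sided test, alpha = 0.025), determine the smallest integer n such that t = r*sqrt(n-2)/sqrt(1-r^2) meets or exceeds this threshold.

32

Need r·√(n−2)/√(1−r²) ≥ 1.960
√(n−2) ≥ 1.960·√(1−0.1156) / 0.34 = 1.960·0.940425 / 0.34 = 5.4213
n−2 ≥ 29.3905  ⇒  n ≥ 31.3905
Smallest integer n = 32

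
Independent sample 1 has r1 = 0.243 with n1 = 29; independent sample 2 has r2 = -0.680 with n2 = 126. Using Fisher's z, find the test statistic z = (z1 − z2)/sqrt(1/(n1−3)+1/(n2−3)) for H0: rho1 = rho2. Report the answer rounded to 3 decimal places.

4.990

Fisher z-transforms: z1 = atanh(0.243) = 0.247960, z2 = atanh(-0.680) = -0.829114; difference d = 1.077074
Var(d) = 1/26 + 1/123 = 0.0384615 + 0.0081301 = 0.0465916
z = d/√Var(d) = 1.077074 / √0.0465916 = 1.077074 / 0.215851 = 4.990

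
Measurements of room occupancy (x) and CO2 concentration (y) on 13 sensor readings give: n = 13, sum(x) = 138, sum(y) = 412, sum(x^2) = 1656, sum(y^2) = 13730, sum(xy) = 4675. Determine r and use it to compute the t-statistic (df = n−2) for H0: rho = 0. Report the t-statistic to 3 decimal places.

5.151

Numerator: nΣxy − (Σx)(Σy) = 13·4675 − (138)(412) = 3919
Denominator: √[(nΣx²−(Σx)²)(nΣy²−(Σy)²)]
  nΣx²−(Σx)² = 13·1656 − 19044 = 2484;  nΣy²−(Σy)² = 13·13730 − 169744 = 8746
  √(2484·8746) = √21725064 = 4661.0153
r = 3919 / 4661.0153 = 0.8408
t = r·√(n−2)/√(1−r²) = 0.8408·√11 / √(1−0.706945) = 2.788618 / 0.541346 = 5.151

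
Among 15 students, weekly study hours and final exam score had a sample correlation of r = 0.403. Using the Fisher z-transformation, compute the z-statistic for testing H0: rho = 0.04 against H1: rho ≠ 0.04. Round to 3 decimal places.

Fisher z: atanh(0.403) = 0.427225, atanh(0.04) = 0.040021
z = (z_r − z_0)·√(n−3) = (0.427225 − 0.040021)·√12 = 0.387204 · 3.464102 = 1.341

1.341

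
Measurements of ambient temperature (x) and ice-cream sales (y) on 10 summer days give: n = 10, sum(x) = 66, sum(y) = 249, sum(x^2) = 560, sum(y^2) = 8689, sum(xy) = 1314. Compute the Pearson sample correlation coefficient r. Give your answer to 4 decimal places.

Numerator: nΣxy − (Σx)(Σy) = 10·1314 − (66)(249) = -3294
Denominator: √[(nΣx²−(Σx)²)(nΣy²−(Σy)²)]
  nΣx²−(Σx)² = 10·560 − 4356 = 1244;  nΣy²−(Σy)² = 10·8689 − 62001 = 24889
  √(1244·24889) = √30961916 = 5564.3433
r = -3294 / 5564.3433 = -0.5920

-0.5920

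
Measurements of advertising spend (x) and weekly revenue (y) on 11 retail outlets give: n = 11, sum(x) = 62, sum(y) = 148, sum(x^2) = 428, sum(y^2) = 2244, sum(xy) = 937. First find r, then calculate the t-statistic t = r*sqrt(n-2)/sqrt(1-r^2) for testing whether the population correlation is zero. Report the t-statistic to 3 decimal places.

S_xy = nΣxy − ΣxΣy = 11·937 − 62·148 = 10307 − 9176 = 1131
S_xx = nΣx² − (Σx)² = 11·428 − 62² = 4708 − 3844 = 864
S_yy = nΣy² − (Σy)² = 11·2244 − 148² = 24684 − 21904 = 2780
r = S_xy / √(S_xx·S_yy) = 1131 / √(864·2780) = 1131 / √2401920 = 1131 / 1549.8129 = 0.7298
t = r·√(n−2)/√(1−r²) = 0.7298·√9 / √(1−0.532608) = 2.189400 / 0.683661 = 3.202

3.202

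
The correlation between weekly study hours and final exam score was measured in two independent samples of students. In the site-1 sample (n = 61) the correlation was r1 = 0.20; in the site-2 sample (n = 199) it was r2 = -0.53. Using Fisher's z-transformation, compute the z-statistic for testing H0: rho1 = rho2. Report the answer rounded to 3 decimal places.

5.304

Fisher z-transforms: z1 = atanh(0.20) = 0.202733, z2 = atanh(-0.53) = -0.590145; difference d = 0.792878
Var(d) = 1/58 + 1/196 = 0.0172414 + 0.0051020 = 0.0223434
z = d/√Var(d) = 0.792878 / √0.0223434 = 0.792878 / 0.149477 = 5.304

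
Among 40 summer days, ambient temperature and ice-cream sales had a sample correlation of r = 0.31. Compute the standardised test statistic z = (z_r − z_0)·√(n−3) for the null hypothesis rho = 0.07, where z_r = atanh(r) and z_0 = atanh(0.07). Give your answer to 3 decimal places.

z_r = atanh(0.31) = 0.320545,  z_0 = atanh(0.07) = 0.070115
SE = 1/√(n−3) = 1/√37 = 0.164399
z = (z_r − z_0)/SE = (0.320545 − 0.070115) / 0.164399 = 0.250430 / 0.164399 = 1.523

1.523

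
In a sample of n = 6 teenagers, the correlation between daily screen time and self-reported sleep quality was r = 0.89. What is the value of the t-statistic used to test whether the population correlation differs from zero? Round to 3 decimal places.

t = r·√(n−2) / √(1−r²) with r = 0.89, n = 6
  = 0.89·√4 / √(1 − 0.7921)
  = 0.89·2.000000 / 0.455961
  = 1.780000 / 0.455961 = 3.904

3.904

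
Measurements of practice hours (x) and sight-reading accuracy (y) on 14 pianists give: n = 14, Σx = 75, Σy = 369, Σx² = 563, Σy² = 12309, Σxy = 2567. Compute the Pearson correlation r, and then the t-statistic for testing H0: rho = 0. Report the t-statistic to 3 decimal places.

Numerator: nΣxy − (Σx)(Σy) = 14·2567 − (75)(369) = 8263
Denominator: √[(nΣx²−(Σx)²)(nΣy²−(Σy)²)]
  nΣx²−(Σx)² = 14·563 − 5625 = 2257;  nΣy²−(Σy)² = 14·12309 − 136161 = 36165
  √(2257·36165) = √81624405 = 9034.6226
r = 8263 / 9034.6226 = 0.9146
t = r·√(n−2)/√(1−r²) = 0.9146·√12 / √(1−0.836493) = 3.168267 / 0.404360 = 7.835

7.835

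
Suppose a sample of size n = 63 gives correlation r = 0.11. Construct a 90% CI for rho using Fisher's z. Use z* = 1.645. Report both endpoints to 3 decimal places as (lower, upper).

(-0.102, 0.312)

Fisher z: z_r = atanh(r) = ½·ln((1+0.11)/(1−0.11)) = 0.110447
SE(z) = 1/√(n−3) = 1/√60 = 0.129099
90% ⇒ z* = 1.645; margin = 1.645·0.129099 = 0.212368
CI on z-scale: (-0.101921, 0.322815)
Back-transform: tanh(-0.101921) = -0.101570, tanh(0.322815) = 0.312050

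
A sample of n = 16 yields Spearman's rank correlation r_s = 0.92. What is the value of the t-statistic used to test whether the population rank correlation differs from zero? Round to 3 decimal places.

1 − r_s² = 1 − 0.8464 = 0.1536;  √(1−r_s²) = 0.391918
√(n−2) = √14 = 3.741657
t = r_s·√(n−2)/√(1−r_s²) = 0.92 · 3.741657 / 0.391918 = 8.783

8.783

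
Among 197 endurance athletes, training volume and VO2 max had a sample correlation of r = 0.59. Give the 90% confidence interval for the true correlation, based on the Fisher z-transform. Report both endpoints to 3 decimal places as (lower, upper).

(0.508, 0.662)

Fisher z: z_r = atanh(r) = ½·ln((1+0.59)/(1−0.59)) = 0.677666
SE(z) = 1/√(n−3) = 1/√194 = 0.071796
90% ⇒ z* = 1.645; margin = 1.645·0.071796 = 0.118104
CI on z-scale: (0.559562, 0.795770)
Back-transform: tanh(0.559562) = 0.507652, tanh(0.795770) = 0.661665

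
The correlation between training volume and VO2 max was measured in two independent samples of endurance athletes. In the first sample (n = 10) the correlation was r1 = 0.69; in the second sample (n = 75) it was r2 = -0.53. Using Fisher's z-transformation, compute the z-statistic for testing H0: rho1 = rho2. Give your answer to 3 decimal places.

z1 = atanh(0.69) = 0.847956,  z2 = atanh(-0.53) = -0.590145
SE = √(1/(n1−3) + 1/(n2−3)) = √(1/7 + 1/72) = √(0.1428571 + 0.0138889) = √0.1567460 = 0.395912
z = (z1 − z2)/SE = (0.847956 − (-0.590145)) / 0.395912 = 1.438101 / 0.395912 = 3.632

3.632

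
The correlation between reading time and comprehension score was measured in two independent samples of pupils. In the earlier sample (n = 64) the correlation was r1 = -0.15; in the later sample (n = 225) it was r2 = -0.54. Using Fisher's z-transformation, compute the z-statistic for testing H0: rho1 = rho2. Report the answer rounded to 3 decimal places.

3.134

z1 = atanh(-0.15) = -0.151140,  z2 = atanh(-0.54) = -0.604156
SE = √(1/(n1−3) + 1/(n2−3)) = √(1/61 + 1/222) = √(0.0163934 + 0.0045045) = √0.0208979 = 0.144561
z = (z1 − z2)/SE = (-0.151140 − (-0.604156)) / 0.144561 = 0.453016 / 0.144561 = 3.134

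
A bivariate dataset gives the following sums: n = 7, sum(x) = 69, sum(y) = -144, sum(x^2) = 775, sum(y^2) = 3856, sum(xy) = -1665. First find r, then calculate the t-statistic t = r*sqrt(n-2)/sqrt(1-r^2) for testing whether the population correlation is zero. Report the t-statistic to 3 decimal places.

S_xy = nΣxy − ΣxΣy = 7·(-1665) − 69·(-144) = -11655 − (-9936) = -1719
S_xx = nΣx² − (Σx)² = 7·775 − 69² = 5425 − 4761 = 664
S_yy = nΣy² − (Σy)² = 7·3856 − (-144)² = 26992 − 20736 = 6256
r = S_xy / √(S_xx·S_yy) = -1719 / √(664·6256) = -1719 / √4153984 = -1719 / 2038.1325 = -0.8434
t = r·√(n−2)/√(1−r²) = -0.8434·√5 / √(1−0.711324) = -1.885900 / 0.537286 = -3.510

-3.510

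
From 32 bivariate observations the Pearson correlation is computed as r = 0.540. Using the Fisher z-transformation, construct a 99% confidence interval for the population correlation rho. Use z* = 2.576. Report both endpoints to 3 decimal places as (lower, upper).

(0.125, 0.794)

Fisher z: z_r = atanh(r) = ½·ln((1+0.540)/(1−0.540)) = 0.604156
SE(z) = 1/√(n−3) = 1/√29 = 0.185695
99% ⇒ z* = 2.576; margin = 2.576·0.185695 = 0.478350
CI on z-scale: (0.125806, 1.082506)
Back-transform: tanh(0.125806) = 0.125146, tanh(1.082506) = 0.794127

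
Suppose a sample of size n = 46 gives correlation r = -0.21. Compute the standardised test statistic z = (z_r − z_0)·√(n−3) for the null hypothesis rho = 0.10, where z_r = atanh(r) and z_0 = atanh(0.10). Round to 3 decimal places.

Fisher z: atanh(-0.21) = -0.213171, atanh(0.10) = 0.100335
z = (z_r − z_0)·√(n−3) = (-0.213171 − 0.100335)·√43 = -0.313506 · 6.557439 = -2.056

-2.056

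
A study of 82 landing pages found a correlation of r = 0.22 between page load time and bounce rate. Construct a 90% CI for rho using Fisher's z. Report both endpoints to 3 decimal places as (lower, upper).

Fisher z: z_r = atanh(r) = ½·ln((1+0.22)/(1−0.22)) = 0.223656
SE(z) = 1/√(n−3) = 1/√79 = 0.112509
90% ⇒ z* = 1.645; margin = 1.645·0.112509 = 0.185077
CI on z-scale: (0.038579, 0.408733)
Back-transform: tanh(0.038579) = 0.038560, tanh(0.408733) = 0.387396

(0.039, 0.387)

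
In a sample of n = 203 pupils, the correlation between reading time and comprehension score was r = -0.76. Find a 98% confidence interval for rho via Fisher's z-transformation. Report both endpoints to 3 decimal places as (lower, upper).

z_r = atanh(-0.76) = -0.996215;  SE = 1/√(n−3) = 1/√200 = 0.070711
z-limits: -0.996215 ± 2.326·0.070711 = -0.996215 ± 0.164474 = [-1.160689, -0.831741]
ρ-limits: (tanh -1.160689, tanh -0.831741) = (-0.821, -0.681)

(-0.821, -0.681)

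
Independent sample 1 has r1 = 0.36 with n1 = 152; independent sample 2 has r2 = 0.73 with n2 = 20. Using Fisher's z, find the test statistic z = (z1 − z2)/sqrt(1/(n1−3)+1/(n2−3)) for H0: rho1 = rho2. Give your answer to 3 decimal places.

Fisher z-transforms: z1 = atanh(0.36) = 0.376886, z2 = atanh(0.73) = 0.928727; difference d = -0.551841
Var(d) = 1/149 + 1/17 = 0.0067114 + 0.0588235 = 0.0655349
z = d/√Var(d) = -0.551841 / √0.0655349 = -0.551841 / 0.255998 = -2.156

-2.156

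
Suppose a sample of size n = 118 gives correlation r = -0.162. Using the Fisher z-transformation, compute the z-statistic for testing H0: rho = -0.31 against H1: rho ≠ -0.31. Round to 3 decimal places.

Fisher z: atanh(-0.162) = -0.163440, atanh(-0.31) = -0.320545
z = (z_r − z_0)·√(n−3) = (-0.163440 − (-0.320545))·√115 = 0.157105 · 10.723805 = 1.685

1.685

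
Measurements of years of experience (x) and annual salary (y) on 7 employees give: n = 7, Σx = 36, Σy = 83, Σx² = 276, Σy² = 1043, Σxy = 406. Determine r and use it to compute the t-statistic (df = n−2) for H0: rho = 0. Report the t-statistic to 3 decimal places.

-0.665

Numerator: nΣxy − (Σx)(Σy) = 7·406 − (36)(83) = -146
Denominator: √[(nΣx²−(Σx)²)(nΣy²−(Σy)²)]
  nΣx²−(Σx)² = 7·276 − 1296 = 636;  nΣy²−(Σy)² = 7·1043 − 6889 = 412
  √(636·412) = √262032 = 511.8906
r = -146 / 511.8906 = -0.2852
t = r·√(n−2)/√(1−r²) = -0.2852·√5 / √(1−0.081339) = -0.637727 / 0.958468 = -0.665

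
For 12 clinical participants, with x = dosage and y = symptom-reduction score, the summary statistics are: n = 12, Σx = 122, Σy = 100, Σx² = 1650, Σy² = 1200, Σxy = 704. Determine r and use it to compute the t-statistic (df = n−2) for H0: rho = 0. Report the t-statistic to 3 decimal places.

-4.317

S_xy = nΣxy − ΣxΣy = 12·704 − 122·100 = 8448 − 12200 = -3752
S_xx = nΣx² − (Σx)² = 12·1650 − 122² = 19800 − 14884 = 4916
S_yy = nΣy² − (Σy)² = 12·1200 − 100² = 14400 − 10000 = 4400
r = S_xy / √(S_xx·S_yy) = -3752 / √(4916·4400) = -3752 / √21630400 = -3752 / 4650.8494 = -0.8067
t = r·√(n−2)/√(1−r²) = -0.8067·√10 / √(1−0.650765) = -2.551009 / 0.590961 = -4.317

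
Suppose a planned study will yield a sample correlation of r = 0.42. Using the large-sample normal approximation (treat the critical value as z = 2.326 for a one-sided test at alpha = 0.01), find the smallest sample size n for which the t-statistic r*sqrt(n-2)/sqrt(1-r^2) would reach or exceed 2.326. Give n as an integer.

28

r√(n−2)/√(1−r²) ≥ 2.326  ⇔  n−2 ≥ (2.326)²·(1−r²)/r²
(1−r²)/r² = (1−0.1764)/0.1764 = 4.6689
n ≥ 2 + 5.410276·4.6689 = 2 + 25.2600 = 27.2600
⌈27.2600⌉ = 28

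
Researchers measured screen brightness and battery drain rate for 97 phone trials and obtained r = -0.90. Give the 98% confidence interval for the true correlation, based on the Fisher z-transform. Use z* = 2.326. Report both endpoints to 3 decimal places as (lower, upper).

(-0.937, -0.843)

z_r = atanh(-0.90) = -1.472219;  SE = 1/√(n−3) = 1/√94 = 0.103142
z-limits: -1.472219 ± 2.326·0.103142 = -1.472219 ± 0.239908 = [-1.712127, -1.232311]
ρ-limits: (tanh -1.712127, tanh -1.232311) = (-0.937, -0.843)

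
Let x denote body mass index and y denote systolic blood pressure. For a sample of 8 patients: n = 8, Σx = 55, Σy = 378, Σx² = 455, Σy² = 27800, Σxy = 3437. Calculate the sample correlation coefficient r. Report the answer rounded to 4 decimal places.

Numerator: nΣxy − (Σx)(Σy) = 8·3437 − (55)(378) = 6706
Denominator: √[(nΣx²−(Σx)²)(nΣy²−(Σy)²)]
  nΣx²−(Σx)² = 8·455 − 3025 = 615;  nΣy²−(Σy)² = 8·27800 − 142884 = 79516
  √(615·79516) = √48902340 = 6993.0208
r = 6706 / 6993.0208 = 0.9590

0.9590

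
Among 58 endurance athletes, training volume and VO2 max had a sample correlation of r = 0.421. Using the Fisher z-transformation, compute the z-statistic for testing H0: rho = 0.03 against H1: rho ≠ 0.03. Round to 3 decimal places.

z_r = atanh(0.421) = 0.448907,  z_0 = atanh(0.03) = 0.030009
SE = 1/√(n−3) = 1/√55 = 0.134840
z = (z_r − z_0)/SE = (0.448907 − 0.030009) / 0.134840 = 0.418898 / 0.134840 = 3.107

3.107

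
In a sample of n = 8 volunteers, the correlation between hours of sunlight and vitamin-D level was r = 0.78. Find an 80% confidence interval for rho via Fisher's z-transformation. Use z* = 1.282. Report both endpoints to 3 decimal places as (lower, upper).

(0.440, 0.924)

z_r = atanh(0.78) = 1.045371;  SE = 1/√(n−3) = 1/√5 = 0.447214
z-limits: 1.045371 ± 1.282·0.447214 = 1.045371 ± 0.573328 = [0.472043, 1.618699]
ρ-limits: (tanh 0.472043, tanh 1.618699) = (0.440, 0.924)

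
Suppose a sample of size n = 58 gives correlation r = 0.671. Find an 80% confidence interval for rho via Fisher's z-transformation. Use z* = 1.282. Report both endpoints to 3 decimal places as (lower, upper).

(0.565, 0.755)

z_r = atanh(0.671) = 0.812560;  SE = 1/√(n−3) = 1/√55 = 0.134840
z-limits: 0.812560 ± 1.282·0.134840 = 0.812560 ± 0.172865 = [0.639695, 0.985425]
ρ-limits: (tanh 0.639695, tanh 0.985425) = (0.565, 0.755)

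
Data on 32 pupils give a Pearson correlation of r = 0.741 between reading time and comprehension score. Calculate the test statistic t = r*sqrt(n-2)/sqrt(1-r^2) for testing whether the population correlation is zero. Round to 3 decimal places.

6.044

1 − r² = 1 − 0.549081 = 0.450919;  √(1−r²) = 0.671505
√(n−2) = √30 = 5.477226
t = r·√(n−2)/√(1−r²) = 0.741 · 5.477226 / 0.671505 = 6.044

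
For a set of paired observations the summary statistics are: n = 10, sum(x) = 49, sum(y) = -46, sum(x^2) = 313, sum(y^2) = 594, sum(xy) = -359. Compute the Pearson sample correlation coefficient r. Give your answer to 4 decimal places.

S_xy = nΣxy − ΣxΣy = 10·(-359) − 49·(-46) = -3590 − (-2254) = -1336
S_xx = nΣx² − (Σx)² = 10·313 − 49² = 3130 − 2401 = 729
S_yy = nΣy² − (Σy)² = 10·594 − (-46)² = 5940 − 2116 = 3824
r = S_xy / √(S_xx·S_yy) = -1336 / √(729·3824) = -1336 / √2787696 = -1336 / 1669.6395 = -0.8002

-0.8002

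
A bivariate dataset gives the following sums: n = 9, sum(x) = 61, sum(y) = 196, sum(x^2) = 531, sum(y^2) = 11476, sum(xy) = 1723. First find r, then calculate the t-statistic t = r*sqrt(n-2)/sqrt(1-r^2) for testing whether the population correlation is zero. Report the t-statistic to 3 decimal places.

S_xy = nΣxy − ΣxΣy = 9·1723 − 61·196 = 15507 − 11956 = 3551
S_xx = nΣx² − (Σx)² = 9·531 − 61² = 4779 − 3721 = 1058
S_yy = nΣy² − (Σy)² = 9·11476 − 196² = 103284 − 38416 = 64868
r = S_xy / √(S_xx·S_yy) = 3551 / √(1058·64868) = 3551 / √68630344 = 3551 / 8284.3433 = 0.4286
t = r·√(n−2)/√(1−r²) = 0.4286·√7 / √(1−0.183698) = 1.133969 / 0.903494 = 1.255

1.255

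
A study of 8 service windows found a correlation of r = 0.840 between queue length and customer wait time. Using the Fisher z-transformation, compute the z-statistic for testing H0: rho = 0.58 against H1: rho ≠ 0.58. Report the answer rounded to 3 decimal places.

z_r = atanh(0.840) = 1.221174,  z_0 = atanh(0.58) = 0.662463
SE = 1/√(n−3) = 1/√5 = 0.447214
z = (z_r − z_0)/SE = (1.221174 − 0.662463) / 0.447214 = 0.558711 / 0.447214 = 1.249

1.249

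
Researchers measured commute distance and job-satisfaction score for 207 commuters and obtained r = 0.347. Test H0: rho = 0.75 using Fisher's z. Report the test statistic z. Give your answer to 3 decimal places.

-8.726

Fisher z: atanh(0.347) = 0.362029, atanh(0.75) = 0.972955
z = (z_r − z_0)·√(n−3) = (0.362029 − 0.972955)·√204 = -0.610926 · 14.282857 = -8.726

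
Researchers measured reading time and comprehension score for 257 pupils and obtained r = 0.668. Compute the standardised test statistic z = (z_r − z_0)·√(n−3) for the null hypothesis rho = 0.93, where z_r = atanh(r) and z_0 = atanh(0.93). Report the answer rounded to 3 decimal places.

z_r = atanh(0.668) = 0.807123,  z_0 = atanh(0.93) = 1.658390
SE = 1/√(n−3) = 1/√254 = 0.062746
z = (z_r − z_0)/SE = (0.807123 − 1.658390) / 0.062746 = -0.851267 / 0.062746 = -13.567

-13.567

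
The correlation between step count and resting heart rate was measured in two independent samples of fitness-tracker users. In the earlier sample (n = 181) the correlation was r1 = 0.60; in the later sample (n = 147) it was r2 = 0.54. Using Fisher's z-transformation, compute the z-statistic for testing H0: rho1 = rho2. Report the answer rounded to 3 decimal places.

Fisher z-transforms: z1 = atanh(0.60) = 0.693147, z2 = atanh(0.54) = 0.604156; difference d = 0.088991
Var(d) = 1/178 + 1/144 = 0.0056180 + 0.0069444 = 0.0125624
z = d/√Var(d) = 0.088991 / √0.0125624 = 0.088991 / 0.112082 = 0.794

0.794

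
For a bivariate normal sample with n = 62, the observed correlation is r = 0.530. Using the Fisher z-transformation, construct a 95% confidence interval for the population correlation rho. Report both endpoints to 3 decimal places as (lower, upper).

Fisher z: z_r = atanh(r) = ½·ln((1+0.530)/(1−0.530)) = 0.590145
SE(z) = 1/√(n−3) = 1/√59 = 0.130189
95% ⇒ z* = 1.960; margin = 1.960·0.130189 = 0.255170
CI on z-scale: (0.334975, 0.845315)
Back-transform: tanh(0.334975) = 0.322984, tanh(0.845315) = 0.688614

(0.323, 0.689)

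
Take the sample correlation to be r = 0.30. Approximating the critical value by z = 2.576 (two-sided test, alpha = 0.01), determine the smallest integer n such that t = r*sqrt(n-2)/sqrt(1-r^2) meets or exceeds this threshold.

r√(n−2)/√(1−r²) ≥ 2.576  ⇔  n−2 ≥ (2.576)²·(1−r²)/r²
(1−r²)/r² = (1−0.0900)/0.0900 = 10.1111
n ≥ 2 + 6.635776·10.1111 = 2 + 67.0950 = 69.0950
⌈69.0950⌉ = 70

70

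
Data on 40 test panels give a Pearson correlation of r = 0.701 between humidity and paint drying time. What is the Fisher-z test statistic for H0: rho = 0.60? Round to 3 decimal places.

z_r = atanh(0.701) = 0.869264,  z_0 = atanh(0.60) = 0.693147
SE = 1/√(n−3) = 1/√37 = 0.164399
z = (z_r − z_0)/SE = (0.869264 − 0.693147) / 0.164399 = 0.176117 / 0.164399 = 1.071

1.071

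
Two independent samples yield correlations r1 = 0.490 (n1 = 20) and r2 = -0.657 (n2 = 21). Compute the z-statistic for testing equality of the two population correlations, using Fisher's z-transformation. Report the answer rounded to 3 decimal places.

3.914

Fisher z-transforms: z1 = atanh(0.490) = 0.536060, z2 = atanh(-0.657) = -0.787517; difference d = 1.323577
Var(d) = 1/17 + 1/18 = 0.0588235 + 0.0555556 = 0.1143791
z = d/√Var(d) = 1.323577 / √0.1143791 = 1.323577 / 0.338200 = 3.914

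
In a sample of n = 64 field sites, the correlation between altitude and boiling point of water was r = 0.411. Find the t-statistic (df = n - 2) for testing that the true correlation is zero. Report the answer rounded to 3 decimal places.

3.550

1 − r² = 1 − 0.168921 = 0.831079;  √(1−r²) = 0.911635
√(n−2) = √62 = 7.874008
t = r·√(n−2)/√(1−r²) = 0.411 · 7.874008 / 0.911635 = 3.550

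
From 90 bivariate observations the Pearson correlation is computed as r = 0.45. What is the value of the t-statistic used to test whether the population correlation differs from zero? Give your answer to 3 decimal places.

4.727

t = r·√(n−2) / √(1−r²) with r = 0.45, n = 90
  = 0.45·√88 / √(1 − 0.2025)
  = 0.45·9.380832 / 0.893029
  = 4.221374 / 0.893029 = 4.727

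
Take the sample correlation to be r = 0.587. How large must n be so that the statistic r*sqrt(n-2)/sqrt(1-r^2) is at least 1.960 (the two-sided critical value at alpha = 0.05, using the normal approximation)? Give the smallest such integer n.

10

Need r·√(n−2)/√(1−r²) ≥ 1.960
√(n−2) ≥ 1.960·√(1−0.344569) / 0.587 = 1.960·0.809587 / 0.587 = 2.7032
n−2 ≥ 7.3073  ⇒  n ≥ 9.3073
Smallest integer n = 10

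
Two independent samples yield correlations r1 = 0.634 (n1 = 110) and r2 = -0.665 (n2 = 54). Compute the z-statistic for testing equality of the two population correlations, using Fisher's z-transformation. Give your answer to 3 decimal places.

9.108

Fisher z-transforms: z1 = atanh(0.634) = 0.748076, z2 = atanh(-0.665) = -0.801725; difference d = 1.549801
Var(d) = 1/107 + 1/51 = 0.0093458 + 0.0196078 = 0.0289536
z = d/√Var(d) = 1.549801 / √0.0289536 = 1.549801 / 0.170158 = 9.108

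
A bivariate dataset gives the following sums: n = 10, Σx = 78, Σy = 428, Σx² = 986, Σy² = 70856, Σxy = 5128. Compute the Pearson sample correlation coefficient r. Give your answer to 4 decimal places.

0.4018

S_xy = nΣxy − ΣxΣy = 10·5128 − 78·428 = 51280 − 33384 = 17896
S_xx = nΣx² − (Σx)² = 10·986 − 78² = 9860 − 6084 = 3776
S_yy = nΣy² − (Σy)² = 10·70856 − 428² = 708560 − 183184 = 525376
r = S_xy / √(S_xx·S_yy) = 17896 / √(3776·525376) = 17896 / √1983819776 = 17896 / 44540.0918 = 0.4018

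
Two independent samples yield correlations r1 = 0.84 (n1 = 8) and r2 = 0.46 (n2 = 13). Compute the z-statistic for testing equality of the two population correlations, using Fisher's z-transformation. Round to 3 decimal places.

1.322

z1 = atanh(0.84) = 1.221174,  z2 = atanh(0.46) = 0.497311
SE = √(1/(n1−3) + 1/(n2−3)) = √(1/5 + 1/10) = √(0.2000000 + 0.1000000) = √0.3000000 = 0.547723
z = (z1 − z2)/SE = (1.221174 − 0.497311) / 0.547723 = 0.723863 / 0.547723 = 1.322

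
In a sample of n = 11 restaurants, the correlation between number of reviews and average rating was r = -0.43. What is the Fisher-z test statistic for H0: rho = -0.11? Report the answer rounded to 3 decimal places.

Fisher z: atanh(-0.43) = -0.459897, atanh(-0.11) = -0.110447
z = (z_r − z_0)·√(n−3) = (-0.459897 − (-0.110447))·√8 = -0.349450 · 2.828427 = -0.988

-0.988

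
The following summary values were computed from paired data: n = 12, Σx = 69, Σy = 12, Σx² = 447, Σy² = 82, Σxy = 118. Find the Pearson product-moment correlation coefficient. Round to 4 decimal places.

0.8262

S_xy = nΣxy − ΣxΣy = 12·118 − 69·12 = 1416 − 828 = 588
S_xx = nΣx² − (Σx)² = 12·447 − 69² = 5364 − 4761 = 603
S_yy = nΣy² − (Σy)² = 12·82 − 12² = 984 − 144 = 840
r = S_xy / √(S_xx·S_yy) = 588 / √(603·840) = 588 / √506520 = 588 / 711.7022 = 0.8262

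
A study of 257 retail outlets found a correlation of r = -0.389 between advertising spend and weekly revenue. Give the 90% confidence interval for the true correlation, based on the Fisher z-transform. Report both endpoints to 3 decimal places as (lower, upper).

(-0.473, -0.298)

Fisher z: z_r = atanh(r) = ½·ln((1+(-0.389))/(1−(-0.389))) = -0.410621
SE(z) = 1/√(n−3) = 1/√254 = 0.062746
90% ⇒ z* = 1.645; margin = 1.645·0.062746 = 0.103217
CI on z-scale: (-0.513838, -0.307404)
Back-transform: tanh(-0.513838) = -0.472930, tanh(-0.307404) = -0.298074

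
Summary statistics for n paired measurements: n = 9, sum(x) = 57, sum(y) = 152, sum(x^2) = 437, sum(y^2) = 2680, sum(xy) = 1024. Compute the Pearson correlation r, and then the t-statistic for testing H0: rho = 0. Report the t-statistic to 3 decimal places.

S_xy = nΣxy − ΣxΣy = 9·1024 − 57·152 = 9216 − 8664 = 552
S_xx = nΣx² − (Σx)² = 9·437 − 57² = 3933 − 3249 = 684
S_yy = nΣy² − (Σy)² = 9·2680 − 152² = 24120 − 23104 = 1016
r = S_xy / √(S_xx·S_yy) = 552 / √(684·1016) = 552 / √694944 = 552 / 833.6330 = 0.6622
t = r·√(n−2)/√(1−r²) = 0.6622·√7 / √(1−0.438509) = 1.752017 / 0.749327 = 2.338

2.338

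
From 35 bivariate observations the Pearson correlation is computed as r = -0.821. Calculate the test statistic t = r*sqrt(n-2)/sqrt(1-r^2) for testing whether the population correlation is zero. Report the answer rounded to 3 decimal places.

-8.261

t = r·√(n−2) / √(1−r²) with r = -0.821, n = 35
  = -0.821·√33 / √(1 − 0.674041)
  = -0.821·5.744563 / 0.570928
  = -4.716286 / 0.570928 = -8.261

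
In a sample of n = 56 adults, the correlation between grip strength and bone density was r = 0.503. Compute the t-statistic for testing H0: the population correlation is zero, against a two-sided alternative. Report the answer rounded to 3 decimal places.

1 − r² = 1 − 0.253009 = 0.746991;  √(1−r²) = 0.864286
√(n−2) = √54 = 7.348469
t = r·√(n−2)/√(1−r²) = 0.503 · 7.348469 / 0.864286 = 4.277

4.277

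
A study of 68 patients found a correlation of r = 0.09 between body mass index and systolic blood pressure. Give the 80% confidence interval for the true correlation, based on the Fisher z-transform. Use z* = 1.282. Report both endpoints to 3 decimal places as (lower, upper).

Fisher z: z_r = atanh(r) = ½·ln((1+0.09)/(1−0.09)) = 0.090244
SE(z) = 1/√(n−3) = 1/√65 = 0.124035
80% ⇒ z* = 1.282; margin = 1.282·0.124035 = 0.159013
CI on z-scale: (-0.068769, 0.249257)
Back-transform: tanh(-0.068769) = -0.068661, tanh(0.249257) = 0.244220

(-0.069, 0.244)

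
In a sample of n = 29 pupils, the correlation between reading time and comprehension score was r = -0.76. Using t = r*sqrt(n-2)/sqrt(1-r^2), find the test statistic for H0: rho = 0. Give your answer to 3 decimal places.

1 − r² = 1 − 0.5776 = 0.4224;  √(1−r²) = 0.649923
√(n−2) = √27 = 5.196152
t = r·√(n−2)/√(1−r²) = -0.76 · 5.196152 / 0.649923 = -6.076

-6.076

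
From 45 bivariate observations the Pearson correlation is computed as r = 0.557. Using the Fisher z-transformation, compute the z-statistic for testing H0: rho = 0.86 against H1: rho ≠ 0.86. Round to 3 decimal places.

-4.309

Fisher z: atanh(0.557) = 0.628473, atanh(0.86) = 1.293345
z = (z_r − z_0)·√(n−3) = (0.628473 − 1.293345)·√42 = -0.664872 · 6.480741 = -4.309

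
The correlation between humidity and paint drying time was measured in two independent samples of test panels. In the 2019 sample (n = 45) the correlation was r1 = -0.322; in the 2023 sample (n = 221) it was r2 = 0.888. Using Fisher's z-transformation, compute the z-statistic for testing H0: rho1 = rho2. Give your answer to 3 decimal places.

-10.363

z1 = atanh(-0.322) = -0.333877,  z2 = atanh(0.888) = 1.412387
SE = √(1/(n1−3) + 1/(n2−3)) = √(1/42 + 1/218) = √(0.0238095 + 0.0045872) = √0.0283967 = 0.168513
z = (z1 − z2)/SE = (-0.333877 − 1.412387) / 0.168513 = -1.746264 / 0.168513 = -10.363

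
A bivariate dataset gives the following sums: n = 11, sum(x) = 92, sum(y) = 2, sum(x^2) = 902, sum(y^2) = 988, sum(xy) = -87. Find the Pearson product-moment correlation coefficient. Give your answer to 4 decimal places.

Numerator: nΣxy − (Σx)(Σy) = 11·(-87) − (92)(2) = -1141
Denominator: √[(nΣx²−(Σx)²)(nΣy²−(Σy)²)]
  nΣx²−(Σx)² = 11·902 − 8464 = 1458;  nΣy²−(Σy)² = 11·988 − 4 = 10864
  √(1458·10864) = √15839712 = 3979.9136
r = -1141 / 3979.9136 = -0.2867

-0.2867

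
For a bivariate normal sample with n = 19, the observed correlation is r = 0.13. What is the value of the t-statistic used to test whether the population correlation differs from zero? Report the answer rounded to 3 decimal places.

t = r·√(n−2) / √(1−r²) with r = 0.13, n = 19
  = 0.13·√17 / √(1 − 0.0169)
  = 0.13·4.123106 / 0.991514
  = 0.536004 / 0.991514 = 0.541

0.541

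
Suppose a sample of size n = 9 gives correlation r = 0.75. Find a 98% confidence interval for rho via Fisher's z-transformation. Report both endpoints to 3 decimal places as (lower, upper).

(0.023, 0.958)

z_r = atanh(0.75) = 0.972955;  SE = 1/√(n−3) = 1/√6 = 0.408248
z-limits: 0.972955 ± 2.326·0.408248 = 0.972955 ± 0.949585 = [0.023370, 1.922540]
ρ-limits: (tanh 0.023370, tanh 1.922540) = (0.023, 0.958)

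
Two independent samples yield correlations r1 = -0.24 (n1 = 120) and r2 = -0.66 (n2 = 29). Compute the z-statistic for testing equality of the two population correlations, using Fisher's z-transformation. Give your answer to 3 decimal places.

2.528

Fisher z-transforms: z1 = atanh(-0.24) = -0.244774, z2 = atanh(-0.66) = -0.792814; difference d = 0.548040
Var(d) = 1/117 + 1/26 = 0.0085470 + 0.0384615 = 0.0470085
z = d/√Var(d) = 0.548040 / √0.0470085 = 0.548040 / 0.216814 = 2.528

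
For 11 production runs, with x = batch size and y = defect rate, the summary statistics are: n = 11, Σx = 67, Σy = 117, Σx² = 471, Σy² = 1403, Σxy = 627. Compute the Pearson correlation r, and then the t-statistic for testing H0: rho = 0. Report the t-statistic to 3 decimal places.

S_xy = nΣxy − ΣxΣy = 11·627 − 67·117 = 6897 − 7839 = -942
S_xx = nΣx² − (Σx)² = 11·471 − 67² = 5181 − 4489 = 692
S_yy = nΣy² − (Σy)² = 11·1403 − 117² = 15433 − 13689 = 1744
r = S_xy / √(S_xx·S_yy) = -942 / √(692·1744) = -942 / √1206848 = -942 / 1098.5663 = -0.8575
t = r·√(n−2)/√(1−r²) = -0.8575·√9 / √(1−0.735306) = -2.572500 / 0.514484 = -5.000

-5.000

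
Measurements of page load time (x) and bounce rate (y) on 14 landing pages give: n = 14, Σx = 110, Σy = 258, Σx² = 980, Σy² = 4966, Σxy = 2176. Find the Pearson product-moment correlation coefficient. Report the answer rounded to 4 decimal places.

0.9517

Numerator: nΣxy − (Σx)(Σy) = 14·2176 − (110)(258) = 2084
Denominator: √[(nΣx²−(Σx)²)(nΣy²−(Σy)²)]
  nΣx²−(Σx)² = 14·980 − 12100 = 1620;  nΣy²−(Σy)² = 14·4966 − 66564 = 2960
  √(1620·2960) = √4795200 = 2189.7945
r = 2084 / 2189.7945 = 0.9517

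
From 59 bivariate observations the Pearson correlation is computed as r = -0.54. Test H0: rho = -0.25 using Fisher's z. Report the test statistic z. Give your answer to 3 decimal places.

-2.610

z_r = atanh(-0.54) = -0.604156,  z_0 = atanh(-0.25) = -0.255413
SE = 1/√(n−3) = 1/√56 = 0.133631
z = (z_r − z_0)/SE = (-0.604156 − (-0.255413)) / 0.133631 = -0.348743 / 0.133631 = -2.610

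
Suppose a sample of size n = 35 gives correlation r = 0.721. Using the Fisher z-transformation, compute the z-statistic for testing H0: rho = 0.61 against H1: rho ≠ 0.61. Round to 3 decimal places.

1.136

z_r = atanh(0.721) = 0.909725,  z_0 = atanh(0.61) = 0.708921
SE = 1/√(n−3) = 1/√32 = 0.176777
z = (z_r − z_0)/SE = (0.909725 − 0.708921) / 0.176777 = 0.200804 / 0.176777 = 1.136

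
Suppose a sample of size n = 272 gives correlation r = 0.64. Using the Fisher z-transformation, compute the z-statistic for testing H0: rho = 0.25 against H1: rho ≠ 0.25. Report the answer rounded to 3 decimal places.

Fisher z: atanh(0.64) = 0.758174, atanh(0.25) = 0.255413
z = (z_r − z_0)·√(n−3) = (0.758174 − 0.255413)·√269 = 0.502761 · 16.401219 = 8.246

8.246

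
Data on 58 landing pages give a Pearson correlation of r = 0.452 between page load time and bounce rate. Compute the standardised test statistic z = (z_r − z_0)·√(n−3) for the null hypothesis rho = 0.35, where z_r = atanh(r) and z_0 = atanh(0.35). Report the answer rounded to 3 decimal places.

0.903

Fisher z: atanh(0.452) = 0.487211, atanh(0.35) = 0.365444
z = (z_r − z_0)·√(n−3) = (0.487211 − 0.365444)·√55 = 0.121767 · 7.416198 = 0.903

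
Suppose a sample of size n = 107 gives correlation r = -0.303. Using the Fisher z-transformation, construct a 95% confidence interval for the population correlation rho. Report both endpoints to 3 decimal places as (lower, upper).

Fisher z: z_r = atanh(r) = ½·ln((1+(-0.303))/(1−(-0.303))) = -0.312820
SE(z) = 1/√(n−3) = 1/√104 = 0.098058
95% ⇒ z* = 1.960; margin = 1.960·0.098058 = 0.192194
CI on z-scale: (-0.505014, -0.120626)
Back-transform: tanh(-0.505014) = -0.466051, tanh(-0.120626) = -0.120044

(-0.466, -0.120)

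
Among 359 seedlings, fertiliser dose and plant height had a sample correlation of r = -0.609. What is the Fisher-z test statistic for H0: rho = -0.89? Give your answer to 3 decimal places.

13.483

Fisher z: atanh(-0.609) = -0.707330, atanh(-0.89) = -1.421926
z = (z_r − z_0)·√(n−3) = (-0.707330 − (-1.421926))·√356 = 0.714596 · 18.867962 = 13.483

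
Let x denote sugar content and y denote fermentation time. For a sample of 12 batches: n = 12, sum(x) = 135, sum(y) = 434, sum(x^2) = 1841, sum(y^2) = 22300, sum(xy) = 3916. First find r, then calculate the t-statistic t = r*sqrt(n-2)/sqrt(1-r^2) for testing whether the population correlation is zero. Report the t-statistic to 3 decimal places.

-2.797

S_xy = nΣxy − ΣxΣy = 12·3916 − 135·434 = 46992 − 58590 = -11598
S_xx = nΣx² − (Σx)² = 12·1841 − 135² = 22092 − 18225 = 3867
S_yy = nΣy² − (Σy)² = 12·22300 − 434² = 267600 − 188356 = 79244
r = S_xy / √(S_xx·S_yy) = -11598 / √(3867·79244) = -11598 / √306436548 = -11598 / 17505.3291 = -0.6625
t = r·√(n−2)/√(1−r²) = -0.6625·√10 / √(1−0.438906) = -2.095009 / 0.749062 = -2.797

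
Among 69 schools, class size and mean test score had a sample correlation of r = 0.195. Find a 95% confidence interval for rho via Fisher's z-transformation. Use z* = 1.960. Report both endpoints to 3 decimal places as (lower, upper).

(-0.044, 0.413)

z_r = atanh(0.195) = 0.197530;  SE = 1/√(n−3) = 1/√66 = 0.123091
z-limits: 0.197530 ± 1.960·0.123091 = 0.197530 ± 0.241258 = [-0.043728, 0.438788]
ρ-limits: (tanh -0.043728, tanh 0.438788) = (-0.044, 0.413)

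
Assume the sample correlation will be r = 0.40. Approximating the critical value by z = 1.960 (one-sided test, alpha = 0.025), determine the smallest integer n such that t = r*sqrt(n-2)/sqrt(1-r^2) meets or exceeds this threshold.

23

r√(n−2)/√(1−r²) ≥ 1.960  ⇔  n−2 ≥ (1.960)²·(1−r²)/r²
(1−r²)/r² = (1−0.1600)/0.1600 = 5.2500
n ≥ 2 + 3.8416·5.2500 = 2 + 20.1684 = 22.1684
⌈22.1684⌉ = 23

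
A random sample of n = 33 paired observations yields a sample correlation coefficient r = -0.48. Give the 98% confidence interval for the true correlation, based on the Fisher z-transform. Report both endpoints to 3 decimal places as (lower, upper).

(-0.739, -0.098)

z_r = atanh(-0.48) = -0.522984;  SE = 1/√(n−3) = 1/√30 = 0.182574
z-limits: -0.522984 ± 2.326·0.182574 = -0.522984 ± 0.424667 = [-0.947651, -0.098317]
ρ-limits: (tanh -0.947651, tanh -0.098317) = (-0.739, -0.098)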